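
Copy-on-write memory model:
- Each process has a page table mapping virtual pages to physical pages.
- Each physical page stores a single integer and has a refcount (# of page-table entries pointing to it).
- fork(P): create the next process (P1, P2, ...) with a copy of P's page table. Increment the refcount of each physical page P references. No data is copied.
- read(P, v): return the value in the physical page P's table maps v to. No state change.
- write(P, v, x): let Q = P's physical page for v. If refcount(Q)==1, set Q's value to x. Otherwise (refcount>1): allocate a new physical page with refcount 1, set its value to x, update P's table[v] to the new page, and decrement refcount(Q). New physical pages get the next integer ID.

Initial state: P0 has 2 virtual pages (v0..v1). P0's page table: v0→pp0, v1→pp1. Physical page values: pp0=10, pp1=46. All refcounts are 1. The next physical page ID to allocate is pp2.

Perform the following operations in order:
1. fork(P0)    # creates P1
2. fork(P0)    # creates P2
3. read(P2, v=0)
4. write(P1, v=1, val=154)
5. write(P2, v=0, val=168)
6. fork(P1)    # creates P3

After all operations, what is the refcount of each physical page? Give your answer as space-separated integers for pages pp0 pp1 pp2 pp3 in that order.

Op 1: fork(P0) -> P1. 2 ppages; refcounts: pp0:2 pp1:2
Op 2: fork(P0) -> P2. 2 ppages; refcounts: pp0:3 pp1:3
Op 3: read(P2, v0) -> 10. No state change.
Op 4: write(P1, v1, 154). refcount(pp1)=3>1 -> COPY to pp2. 3 ppages; refcounts: pp0:3 pp1:2 pp2:1
Op 5: write(P2, v0, 168). refcount(pp0)=3>1 -> COPY to pp3. 4 ppages; refcounts: pp0:2 pp1:2 pp2:1 pp3:1
Op 6: fork(P1) -> P3. 4 ppages; refcounts: pp0:3 pp1:2 pp2:2 pp3:1

Answer: 3 2 2 1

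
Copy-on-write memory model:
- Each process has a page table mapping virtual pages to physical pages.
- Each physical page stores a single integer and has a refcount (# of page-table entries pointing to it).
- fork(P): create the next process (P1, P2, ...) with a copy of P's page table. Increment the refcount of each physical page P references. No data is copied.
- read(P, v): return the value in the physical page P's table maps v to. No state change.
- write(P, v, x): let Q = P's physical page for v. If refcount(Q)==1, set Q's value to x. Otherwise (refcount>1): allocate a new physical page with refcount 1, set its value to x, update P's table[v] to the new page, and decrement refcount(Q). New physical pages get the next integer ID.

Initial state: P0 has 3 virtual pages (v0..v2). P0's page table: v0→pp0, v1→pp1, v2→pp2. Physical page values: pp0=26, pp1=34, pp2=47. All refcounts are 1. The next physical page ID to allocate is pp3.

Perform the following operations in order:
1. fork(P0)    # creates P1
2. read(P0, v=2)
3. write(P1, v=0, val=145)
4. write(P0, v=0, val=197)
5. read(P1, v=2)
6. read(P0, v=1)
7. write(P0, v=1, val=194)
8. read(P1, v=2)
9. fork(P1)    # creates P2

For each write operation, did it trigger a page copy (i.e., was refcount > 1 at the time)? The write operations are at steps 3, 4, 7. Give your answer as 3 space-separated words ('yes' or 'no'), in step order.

Op 1: fork(P0) -> P1. 3 ppages; refcounts: pp0:2 pp1:2 pp2:2
Op 2: read(P0, v2) -> 47. No state change.
Op 3: write(P1, v0, 145). refcount(pp0)=2>1 -> COPY to pp3. 4 ppages; refcounts: pp0:1 pp1:2 pp2:2 pp3:1
Op 4: write(P0, v0, 197). refcount(pp0)=1 -> write in place. 4 ppages; refcounts: pp0:1 pp1:2 pp2:2 pp3:1
Op 5: read(P1, v2) -> 47. No state change.
Op 6: read(P0, v1) -> 34. No state change.
Op 7: write(P0, v1, 194). refcount(pp1)=2>1 -> COPY to pp4. 5 ppages; refcounts: pp0:1 pp1:1 pp2:2 pp3:1 pp4:1
Op 8: read(P1, v2) -> 47. No state change.
Op 9: fork(P1) -> P2. 5 ppages; refcounts: pp0:1 pp1:2 pp2:3 pp3:2 pp4:1

yes no yes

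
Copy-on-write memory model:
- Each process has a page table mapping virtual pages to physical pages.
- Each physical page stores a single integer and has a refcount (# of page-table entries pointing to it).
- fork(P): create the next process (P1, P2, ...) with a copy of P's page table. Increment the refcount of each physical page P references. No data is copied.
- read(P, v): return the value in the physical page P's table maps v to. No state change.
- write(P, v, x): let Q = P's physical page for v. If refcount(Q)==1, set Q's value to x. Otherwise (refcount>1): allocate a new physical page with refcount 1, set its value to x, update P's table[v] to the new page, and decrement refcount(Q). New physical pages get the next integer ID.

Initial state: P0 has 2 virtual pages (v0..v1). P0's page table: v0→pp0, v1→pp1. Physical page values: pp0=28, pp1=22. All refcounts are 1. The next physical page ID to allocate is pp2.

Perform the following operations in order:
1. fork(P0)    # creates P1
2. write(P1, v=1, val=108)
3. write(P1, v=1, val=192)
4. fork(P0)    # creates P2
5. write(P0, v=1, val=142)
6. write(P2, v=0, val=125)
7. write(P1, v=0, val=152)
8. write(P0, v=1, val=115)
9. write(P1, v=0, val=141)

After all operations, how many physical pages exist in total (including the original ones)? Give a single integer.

Answer: 6

Derivation:
Op 1: fork(P0) -> P1. 2 ppages; refcounts: pp0:2 pp1:2
Op 2: write(P1, v1, 108). refcount(pp1)=2>1 -> COPY to pp2. 3 ppages; refcounts: pp0:2 pp1:1 pp2:1
Op 3: write(P1, v1, 192). refcount(pp2)=1 -> write in place. 3 ppages; refcounts: pp0:2 pp1:1 pp2:1
Op 4: fork(P0) -> P2. 3 ppages; refcounts: pp0:3 pp1:2 pp2:1
Op 5: write(P0, v1, 142). refcount(pp1)=2>1 -> COPY to pp3. 4 ppages; refcounts: pp0:3 pp1:1 pp2:1 pp3:1
Op 6: write(P2, v0, 125). refcount(pp0)=3>1 -> COPY to pp4. 5 ppages; refcounts: pp0:2 pp1:1 pp2:1 pp3:1 pp4:1
Op 7: write(P1, v0, 152). refcount(pp0)=2>1 -> COPY to pp5. 6 ppages; refcounts: pp0:1 pp1:1 pp2:1 pp3:1 pp4:1 pp5:1
Op 8: write(P0, v1, 115). refcount(pp3)=1 -> write in place. 6 ppages; refcounts: pp0:1 pp1:1 pp2:1 pp3:1 pp4:1 pp5:1
Op 9: write(P1, v0, 141). refcount(pp5)=1 -> write in place. 6 ppages; refcounts: pp0:1 pp1:1 pp2:1 pp3:1 pp4:1 pp5:1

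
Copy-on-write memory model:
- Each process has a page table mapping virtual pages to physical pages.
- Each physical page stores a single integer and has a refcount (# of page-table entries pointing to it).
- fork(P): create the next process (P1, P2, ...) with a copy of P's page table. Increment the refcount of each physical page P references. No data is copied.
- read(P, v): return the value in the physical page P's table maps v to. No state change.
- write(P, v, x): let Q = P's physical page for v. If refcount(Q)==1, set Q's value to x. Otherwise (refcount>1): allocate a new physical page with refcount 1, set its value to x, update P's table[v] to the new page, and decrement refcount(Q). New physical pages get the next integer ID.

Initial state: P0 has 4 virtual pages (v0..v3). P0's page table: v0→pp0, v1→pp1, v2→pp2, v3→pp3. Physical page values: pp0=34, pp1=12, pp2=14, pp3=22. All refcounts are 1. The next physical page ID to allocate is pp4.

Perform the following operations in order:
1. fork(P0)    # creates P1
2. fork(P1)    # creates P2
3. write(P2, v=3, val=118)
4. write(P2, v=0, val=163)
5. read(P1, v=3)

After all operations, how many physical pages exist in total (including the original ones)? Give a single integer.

Op 1: fork(P0) -> P1. 4 ppages; refcounts: pp0:2 pp1:2 pp2:2 pp3:2
Op 2: fork(P1) -> P2. 4 ppages; refcounts: pp0:3 pp1:3 pp2:3 pp3:3
Op 3: write(P2, v3, 118). refcount(pp3)=3>1 -> COPY to pp4. 5 ppages; refcounts: pp0:3 pp1:3 pp2:3 pp3:2 pp4:1
Op 4: write(P2, v0, 163). refcount(pp0)=3>1 -> COPY to pp5. 6 ppages; refcounts: pp0:2 pp1:3 pp2:3 pp3:2 pp4:1 pp5:1
Op 5: read(P1, v3) -> 22. No state change.

Answer: 6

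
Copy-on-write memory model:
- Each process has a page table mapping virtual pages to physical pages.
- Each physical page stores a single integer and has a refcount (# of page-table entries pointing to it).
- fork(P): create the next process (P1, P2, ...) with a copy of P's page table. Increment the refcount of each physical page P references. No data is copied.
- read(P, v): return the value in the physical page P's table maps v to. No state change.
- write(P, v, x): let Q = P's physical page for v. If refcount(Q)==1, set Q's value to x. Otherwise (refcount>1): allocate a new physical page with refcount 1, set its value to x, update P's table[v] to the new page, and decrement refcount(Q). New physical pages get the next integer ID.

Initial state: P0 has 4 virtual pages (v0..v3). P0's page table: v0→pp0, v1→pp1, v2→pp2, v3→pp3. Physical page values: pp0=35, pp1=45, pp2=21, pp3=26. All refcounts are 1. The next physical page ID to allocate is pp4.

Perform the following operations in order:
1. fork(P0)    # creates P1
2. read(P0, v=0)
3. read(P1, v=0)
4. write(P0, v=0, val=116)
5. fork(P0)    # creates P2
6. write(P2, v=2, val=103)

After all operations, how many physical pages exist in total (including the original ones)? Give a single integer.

Op 1: fork(P0) -> P1. 4 ppages; refcounts: pp0:2 pp1:2 pp2:2 pp3:2
Op 2: read(P0, v0) -> 35. No state change.
Op 3: read(P1, v0) -> 35. No state change.
Op 4: write(P0, v0, 116). refcount(pp0)=2>1 -> COPY to pp4. 5 ppages; refcounts: pp0:1 pp1:2 pp2:2 pp3:2 pp4:1
Op 5: fork(P0) -> P2. 5 ppages; refcounts: pp0:1 pp1:3 pp2:3 pp3:3 pp4:2
Op 6: write(P2, v2, 103). refcount(pp2)=3>1 -> COPY to pp5. 6 ppages; refcounts: pp0:1 pp1:3 pp2:2 pp3:3 pp4:2 pp5:1

Answer: 6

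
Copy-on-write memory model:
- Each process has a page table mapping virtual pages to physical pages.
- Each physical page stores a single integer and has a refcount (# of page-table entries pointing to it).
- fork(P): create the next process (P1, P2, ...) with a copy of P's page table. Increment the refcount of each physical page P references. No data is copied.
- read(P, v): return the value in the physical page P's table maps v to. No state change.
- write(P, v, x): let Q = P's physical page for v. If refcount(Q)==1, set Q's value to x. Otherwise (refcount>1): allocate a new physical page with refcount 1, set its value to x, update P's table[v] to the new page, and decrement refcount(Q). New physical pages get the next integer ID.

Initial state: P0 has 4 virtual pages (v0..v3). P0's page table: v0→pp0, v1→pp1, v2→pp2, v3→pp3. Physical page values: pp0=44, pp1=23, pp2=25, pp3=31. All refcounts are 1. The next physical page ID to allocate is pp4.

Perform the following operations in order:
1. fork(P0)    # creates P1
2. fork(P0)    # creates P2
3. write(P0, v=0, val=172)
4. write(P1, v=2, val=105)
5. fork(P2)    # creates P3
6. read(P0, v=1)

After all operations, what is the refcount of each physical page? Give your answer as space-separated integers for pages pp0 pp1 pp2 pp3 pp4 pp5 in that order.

Op 1: fork(P0) -> P1. 4 ppages; refcounts: pp0:2 pp1:2 pp2:2 pp3:2
Op 2: fork(P0) -> P2. 4 ppages; refcounts: pp0:3 pp1:3 pp2:3 pp3:3
Op 3: write(P0, v0, 172). refcount(pp0)=3>1 -> COPY to pp4. 5 ppages; refcounts: pp0:2 pp1:3 pp2:3 pp3:3 pp4:1
Op 4: write(P1, v2, 105). refcount(pp2)=3>1 -> COPY to pp5. 6 ppages; refcounts: pp0:2 pp1:3 pp2:2 pp3:3 pp4:1 pp5:1
Op 5: fork(P2) -> P3. 6 ppages; refcounts: pp0:3 pp1:4 pp2:3 pp3:4 pp4:1 pp5:1
Op 6: read(P0, v1) -> 23. No state change.

Answer: 3 4 3 4 1 1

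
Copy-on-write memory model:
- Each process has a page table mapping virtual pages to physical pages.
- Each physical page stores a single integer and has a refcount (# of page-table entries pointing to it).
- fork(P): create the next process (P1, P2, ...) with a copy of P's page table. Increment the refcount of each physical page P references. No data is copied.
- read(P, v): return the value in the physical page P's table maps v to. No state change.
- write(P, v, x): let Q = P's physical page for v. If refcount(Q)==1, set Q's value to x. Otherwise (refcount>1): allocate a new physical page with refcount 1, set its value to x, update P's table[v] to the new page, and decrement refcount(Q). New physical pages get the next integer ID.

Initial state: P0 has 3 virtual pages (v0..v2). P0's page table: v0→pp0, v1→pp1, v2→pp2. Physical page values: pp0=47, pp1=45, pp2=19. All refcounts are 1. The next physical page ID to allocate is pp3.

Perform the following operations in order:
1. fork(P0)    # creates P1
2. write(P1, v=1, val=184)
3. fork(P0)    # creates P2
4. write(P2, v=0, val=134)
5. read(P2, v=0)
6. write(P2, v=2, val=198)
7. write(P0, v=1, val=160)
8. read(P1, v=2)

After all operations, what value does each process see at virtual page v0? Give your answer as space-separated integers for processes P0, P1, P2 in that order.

Answer: 47 47 134

Derivation:
Op 1: fork(P0) -> P1. 3 ppages; refcounts: pp0:2 pp1:2 pp2:2
Op 2: write(P1, v1, 184). refcount(pp1)=2>1 -> COPY to pp3. 4 ppages; refcounts: pp0:2 pp1:1 pp2:2 pp3:1
Op 3: fork(P0) -> P2. 4 ppages; refcounts: pp0:3 pp1:2 pp2:3 pp3:1
Op 4: write(P2, v0, 134). refcount(pp0)=3>1 -> COPY to pp4. 5 ppages; refcounts: pp0:2 pp1:2 pp2:3 pp3:1 pp4:1
Op 5: read(P2, v0) -> 134. No state change.
Op 6: write(P2, v2, 198). refcount(pp2)=3>1 -> COPY to pp5. 6 ppages; refcounts: pp0:2 pp1:2 pp2:2 pp3:1 pp4:1 pp5:1
Op 7: write(P0, v1, 160). refcount(pp1)=2>1 -> COPY to pp6. 7 ppages; refcounts: pp0:2 pp1:1 pp2:2 pp3:1 pp4:1 pp5:1 pp6:1
Op 8: read(P1, v2) -> 19. No state change.
P0: v0 -> pp0 = 47
P1: v0 -> pp0 = 47
P2: v0 -> pp4 = 134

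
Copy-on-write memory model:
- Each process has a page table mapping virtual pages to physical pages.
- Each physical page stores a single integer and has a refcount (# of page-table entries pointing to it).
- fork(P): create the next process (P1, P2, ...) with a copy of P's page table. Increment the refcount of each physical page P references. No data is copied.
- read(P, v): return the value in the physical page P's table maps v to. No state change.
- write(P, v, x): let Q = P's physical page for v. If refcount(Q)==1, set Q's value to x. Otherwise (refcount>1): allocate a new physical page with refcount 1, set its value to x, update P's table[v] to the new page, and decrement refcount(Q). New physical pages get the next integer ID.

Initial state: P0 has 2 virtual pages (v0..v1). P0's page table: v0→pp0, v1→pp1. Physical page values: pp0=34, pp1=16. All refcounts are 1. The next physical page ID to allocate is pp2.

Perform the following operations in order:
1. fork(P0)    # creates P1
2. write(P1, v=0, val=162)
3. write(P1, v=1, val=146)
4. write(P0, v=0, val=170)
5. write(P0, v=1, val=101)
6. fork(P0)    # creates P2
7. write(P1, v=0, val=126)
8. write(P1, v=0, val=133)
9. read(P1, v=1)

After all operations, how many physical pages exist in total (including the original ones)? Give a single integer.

Answer: 4

Derivation:
Op 1: fork(P0) -> P1. 2 ppages; refcounts: pp0:2 pp1:2
Op 2: write(P1, v0, 162). refcount(pp0)=2>1 -> COPY to pp2. 3 ppages; refcounts: pp0:1 pp1:2 pp2:1
Op 3: write(P1, v1, 146). refcount(pp1)=2>1 -> COPY to pp3. 4 ppages; refcounts: pp0:1 pp1:1 pp2:1 pp3:1
Op 4: write(P0, v0, 170). refcount(pp0)=1 -> write in place. 4 ppages; refcounts: pp0:1 pp1:1 pp2:1 pp3:1
Op 5: write(P0, v1, 101). refcount(pp1)=1 -> write in place. 4 ppages; refcounts: pp0:1 pp1:1 pp2:1 pp3:1
Op 6: fork(P0) -> P2. 4 ppages; refcounts: pp0:2 pp1:2 pp2:1 pp3:1
Op 7: write(P1, v0, 126). refcount(pp2)=1 -> write in place. 4 ppages; refcounts: pp0:2 pp1:2 pp2:1 pp3:1
Op 8: write(P1, v0, 133). refcount(pp2)=1 -> write in place. 4 ppages; refcounts: pp0:2 pp1:2 pp2:1 pp3:1
Op 9: read(P1, v1) -> 146. No state change.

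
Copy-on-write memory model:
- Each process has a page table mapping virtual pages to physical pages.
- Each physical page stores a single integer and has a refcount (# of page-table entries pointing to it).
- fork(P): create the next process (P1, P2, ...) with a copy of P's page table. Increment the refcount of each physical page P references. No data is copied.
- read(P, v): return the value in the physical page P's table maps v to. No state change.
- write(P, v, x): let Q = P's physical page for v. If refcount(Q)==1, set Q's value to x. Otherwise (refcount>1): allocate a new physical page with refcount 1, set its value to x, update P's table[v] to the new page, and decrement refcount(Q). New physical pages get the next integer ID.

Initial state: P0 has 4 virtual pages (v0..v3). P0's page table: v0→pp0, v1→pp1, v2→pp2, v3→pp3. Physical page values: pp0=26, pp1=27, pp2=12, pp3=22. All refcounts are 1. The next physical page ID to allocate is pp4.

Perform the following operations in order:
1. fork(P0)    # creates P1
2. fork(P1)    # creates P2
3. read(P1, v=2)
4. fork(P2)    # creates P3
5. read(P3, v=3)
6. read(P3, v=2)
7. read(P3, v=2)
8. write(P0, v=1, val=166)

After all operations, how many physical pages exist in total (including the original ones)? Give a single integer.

Op 1: fork(P0) -> P1. 4 ppages; refcounts: pp0:2 pp1:2 pp2:2 pp3:2
Op 2: fork(P1) -> P2. 4 ppages; refcounts: pp0:3 pp1:3 pp2:3 pp3:3
Op 3: read(P1, v2) -> 12. No state change.
Op 4: fork(P2) -> P3. 4 ppages; refcounts: pp0:4 pp1:4 pp2:4 pp3:4
Op 5: read(P3, v3) -> 22. No state change.
Op 6: read(P3, v2) -> 12. No state change.
Op 7: read(P3, v2) -> 12. No state change.
Op 8: write(P0, v1, 166). refcount(pp1)=4>1 -> COPY to pp4. 5 ppages; refcounts: pp0:4 pp1:3 pp2:4 pp3:4 pp4:1

Answer: 5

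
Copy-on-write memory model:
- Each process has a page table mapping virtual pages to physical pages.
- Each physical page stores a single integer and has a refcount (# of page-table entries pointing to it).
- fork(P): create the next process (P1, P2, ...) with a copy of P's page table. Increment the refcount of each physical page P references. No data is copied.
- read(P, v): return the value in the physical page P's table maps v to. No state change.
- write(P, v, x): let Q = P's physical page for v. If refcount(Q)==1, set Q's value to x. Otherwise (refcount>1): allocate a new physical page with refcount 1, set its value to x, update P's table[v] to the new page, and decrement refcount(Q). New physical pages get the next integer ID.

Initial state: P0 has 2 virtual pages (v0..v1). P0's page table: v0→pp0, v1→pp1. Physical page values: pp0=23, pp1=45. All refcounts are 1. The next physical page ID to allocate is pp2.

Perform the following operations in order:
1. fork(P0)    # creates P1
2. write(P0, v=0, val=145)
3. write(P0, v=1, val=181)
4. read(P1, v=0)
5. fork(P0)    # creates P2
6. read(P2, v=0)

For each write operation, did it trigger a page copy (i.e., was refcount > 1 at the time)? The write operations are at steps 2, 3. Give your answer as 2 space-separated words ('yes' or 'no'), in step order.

Op 1: fork(P0) -> P1. 2 ppages; refcounts: pp0:2 pp1:2
Op 2: write(P0, v0, 145). refcount(pp0)=2>1 -> COPY to pp2. 3 ppages; refcounts: pp0:1 pp1:2 pp2:1
Op 3: write(P0, v1, 181). refcount(pp1)=2>1 -> COPY to pp3. 4 ppages; refcounts: pp0:1 pp1:1 pp2:1 pp3:1
Op 4: read(P1, v0) -> 23. No state change.
Op 5: fork(P0) -> P2. 4 ppages; refcounts: pp0:1 pp1:1 pp2:2 pp3:2
Op 6: read(P2, v0) -> 145. No state change.

yes yes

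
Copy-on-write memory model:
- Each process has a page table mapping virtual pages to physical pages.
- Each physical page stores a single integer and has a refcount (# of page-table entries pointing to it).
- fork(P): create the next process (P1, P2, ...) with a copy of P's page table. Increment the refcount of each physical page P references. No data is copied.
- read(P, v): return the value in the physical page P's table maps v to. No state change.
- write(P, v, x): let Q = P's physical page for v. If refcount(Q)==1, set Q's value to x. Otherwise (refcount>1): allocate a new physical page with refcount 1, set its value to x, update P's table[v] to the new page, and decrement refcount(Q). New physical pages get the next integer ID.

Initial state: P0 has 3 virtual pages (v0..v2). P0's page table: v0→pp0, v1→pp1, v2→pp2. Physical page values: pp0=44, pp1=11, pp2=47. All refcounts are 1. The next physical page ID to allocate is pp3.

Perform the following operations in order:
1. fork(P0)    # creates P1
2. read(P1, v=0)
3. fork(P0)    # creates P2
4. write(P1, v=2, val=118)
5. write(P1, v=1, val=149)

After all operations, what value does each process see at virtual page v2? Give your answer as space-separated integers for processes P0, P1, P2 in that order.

Answer: 47 118 47

Derivation:
Op 1: fork(P0) -> P1. 3 ppages; refcounts: pp0:2 pp1:2 pp2:2
Op 2: read(P1, v0) -> 44. No state change.
Op 3: fork(P0) -> P2. 3 ppages; refcounts: pp0:3 pp1:3 pp2:3
Op 4: write(P1, v2, 118). refcount(pp2)=3>1 -> COPY to pp3. 4 ppages; refcounts: pp0:3 pp1:3 pp2:2 pp3:1
Op 5: write(P1, v1, 149). refcount(pp1)=3>1 -> COPY to pp4. 5 ppages; refcounts: pp0:3 pp1:2 pp2:2 pp3:1 pp4:1
P0: v2 -> pp2 = 47
P1: v2 -> pp3 = 118
P2: v2 -> pp2 = 47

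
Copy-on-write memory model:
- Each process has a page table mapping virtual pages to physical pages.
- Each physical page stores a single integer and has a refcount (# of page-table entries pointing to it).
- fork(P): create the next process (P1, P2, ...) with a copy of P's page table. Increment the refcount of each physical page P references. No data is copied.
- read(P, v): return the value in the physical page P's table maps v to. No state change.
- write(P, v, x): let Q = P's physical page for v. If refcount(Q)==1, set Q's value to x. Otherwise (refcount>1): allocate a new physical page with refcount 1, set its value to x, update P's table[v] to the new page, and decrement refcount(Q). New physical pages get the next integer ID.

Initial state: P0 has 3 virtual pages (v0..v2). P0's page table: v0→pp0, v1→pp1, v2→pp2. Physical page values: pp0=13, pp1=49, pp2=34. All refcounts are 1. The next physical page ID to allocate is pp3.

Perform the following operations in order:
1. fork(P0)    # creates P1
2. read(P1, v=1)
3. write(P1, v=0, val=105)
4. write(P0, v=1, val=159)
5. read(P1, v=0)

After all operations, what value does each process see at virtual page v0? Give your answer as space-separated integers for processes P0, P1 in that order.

Op 1: fork(P0) -> P1. 3 ppages; refcounts: pp0:2 pp1:2 pp2:2
Op 2: read(P1, v1) -> 49. No state change.
Op 3: write(P1, v0, 105). refcount(pp0)=2>1 -> COPY to pp3. 4 ppages; refcounts: pp0:1 pp1:2 pp2:2 pp3:1
Op 4: write(P0, v1, 159). refcount(pp1)=2>1 -> COPY to pp4. 5 ppages; refcounts: pp0:1 pp1:1 pp2:2 pp3:1 pp4:1
Op 5: read(P1, v0) -> 105. No state change.
P0: v0 -> pp0 = 13
P1: v0 -> pp3 = 105

Answer: 13 105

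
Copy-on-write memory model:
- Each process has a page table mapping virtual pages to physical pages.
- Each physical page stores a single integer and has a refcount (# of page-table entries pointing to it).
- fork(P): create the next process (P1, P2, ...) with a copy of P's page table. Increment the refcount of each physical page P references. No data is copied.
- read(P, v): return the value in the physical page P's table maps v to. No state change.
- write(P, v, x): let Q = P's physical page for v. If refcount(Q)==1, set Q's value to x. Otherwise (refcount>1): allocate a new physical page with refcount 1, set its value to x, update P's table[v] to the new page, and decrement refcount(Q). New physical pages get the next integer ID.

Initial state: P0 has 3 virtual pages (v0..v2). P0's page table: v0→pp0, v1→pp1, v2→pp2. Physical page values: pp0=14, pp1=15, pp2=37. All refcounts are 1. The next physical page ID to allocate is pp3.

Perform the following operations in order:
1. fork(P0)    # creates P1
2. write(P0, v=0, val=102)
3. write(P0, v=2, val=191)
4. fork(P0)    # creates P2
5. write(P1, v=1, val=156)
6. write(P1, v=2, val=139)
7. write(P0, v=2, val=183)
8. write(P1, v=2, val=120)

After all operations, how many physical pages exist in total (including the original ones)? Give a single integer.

Op 1: fork(P0) -> P1. 3 ppages; refcounts: pp0:2 pp1:2 pp2:2
Op 2: write(P0, v0, 102). refcount(pp0)=2>1 -> COPY to pp3. 4 ppages; refcounts: pp0:1 pp1:2 pp2:2 pp3:1
Op 3: write(P0, v2, 191). refcount(pp2)=2>1 -> COPY to pp4. 5 ppages; refcounts: pp0:1 pp1:2 pp2:1 pp3:1 pp4:1
Op 4: fork(P0) -> P2. 5 ppages; refcounts: pp0:1 pp1:3 pp2:1 pp3:2 pp4:2
Op 5: write(P1, v1, 156). refcount(pp1)=3>1 -> COPY to pp5. 6 ppages; refcounts: pp0:1 pp1:2 pp2:1 pp3:2 pp4:2 pp5:1
Op 6: write(P1, v2, 139). refcount(pp2)=1 -> write in place. 6 ppages; refcounts: pp0:1 pp1:2 pp2:1 pp3:2 pp4:2 pp5:1
Op 7: write(P0, v2, 183). refcount(pp4)=2>1 -> COPY to pp6. 7 ppages; refcounts: pp0:1 pp1:2 pp2:1 pp3:2 pp4:1 pp5:1 pp6:1
Op 8: write(P1, v2, 120). refcount(pp2)=1 -> write in place. 7 ppages; refcounts: pp0:1 pp1:2 pp2:1 pp3:2 pp4:1 pp5:1 pp6:1

Answer: 7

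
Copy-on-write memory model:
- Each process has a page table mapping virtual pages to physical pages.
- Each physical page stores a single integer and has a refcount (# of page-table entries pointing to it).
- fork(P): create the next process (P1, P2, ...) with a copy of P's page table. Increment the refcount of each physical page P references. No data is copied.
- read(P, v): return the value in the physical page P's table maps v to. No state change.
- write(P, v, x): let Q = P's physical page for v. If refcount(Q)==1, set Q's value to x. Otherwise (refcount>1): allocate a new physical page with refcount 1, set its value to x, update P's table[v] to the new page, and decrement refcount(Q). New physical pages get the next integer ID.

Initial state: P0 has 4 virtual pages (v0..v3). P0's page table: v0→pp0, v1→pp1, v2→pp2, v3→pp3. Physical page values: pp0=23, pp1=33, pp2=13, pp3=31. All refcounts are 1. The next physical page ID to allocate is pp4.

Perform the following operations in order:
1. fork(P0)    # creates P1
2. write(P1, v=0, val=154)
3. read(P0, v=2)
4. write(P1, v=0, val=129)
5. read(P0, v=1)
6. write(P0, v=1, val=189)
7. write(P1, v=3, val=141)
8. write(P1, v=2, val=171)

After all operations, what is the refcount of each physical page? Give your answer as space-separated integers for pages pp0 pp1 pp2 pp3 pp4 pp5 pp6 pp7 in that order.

Op 1: fork(P0) -> P1. 4 ppages; refcounts: pp0:2 pp1:2 pp2:2 pp3:2
Op 2: write(P1, v0, 154). refcount(pp0)=2>1 -> COPY to pp4. 5 ppages; refcounts: pp0:1 pp1:2 pp2:2 pp3:2 pp4:1
Op 3: read(P0, v2) -> 13. No state change.
Op 4: write(P1, v0, 129). refcount(pp4)=1 -> write in place. 5 ppages; refcounts: pp0:1 pp1:2 pp2:2 pp3:2 pp4:1
Op 5: read(P0, v1) -> 33. No state change.
Op 6: write(P0, v1, 189). refcount(pp1)=2>1 -> COPY to pp5. 6 ppages; refcounts: pp0:1 pp1:1 pp2:2 pp3:2 pp4:1 pp5:1
Op 7: write(P1, v3, 141). refcount(pp3)=2>1 -> COPY to pp6. 7 ppages; refcounts: pp0:1 pp1:1 pp2:2 pp3:1 pp4:1 pp5:1 pp6:1
Op 8: write(P1, v2, 171). refcount(pp2)=2>1 -> COPY to pp7. 8 ppages; refcounts: pp0:1 pp1:1 pp2:1 pp3:1 pp4:1 pp5:1 pp6:1 pp7:1

Answer: 1 1 1 1 1 1 1 1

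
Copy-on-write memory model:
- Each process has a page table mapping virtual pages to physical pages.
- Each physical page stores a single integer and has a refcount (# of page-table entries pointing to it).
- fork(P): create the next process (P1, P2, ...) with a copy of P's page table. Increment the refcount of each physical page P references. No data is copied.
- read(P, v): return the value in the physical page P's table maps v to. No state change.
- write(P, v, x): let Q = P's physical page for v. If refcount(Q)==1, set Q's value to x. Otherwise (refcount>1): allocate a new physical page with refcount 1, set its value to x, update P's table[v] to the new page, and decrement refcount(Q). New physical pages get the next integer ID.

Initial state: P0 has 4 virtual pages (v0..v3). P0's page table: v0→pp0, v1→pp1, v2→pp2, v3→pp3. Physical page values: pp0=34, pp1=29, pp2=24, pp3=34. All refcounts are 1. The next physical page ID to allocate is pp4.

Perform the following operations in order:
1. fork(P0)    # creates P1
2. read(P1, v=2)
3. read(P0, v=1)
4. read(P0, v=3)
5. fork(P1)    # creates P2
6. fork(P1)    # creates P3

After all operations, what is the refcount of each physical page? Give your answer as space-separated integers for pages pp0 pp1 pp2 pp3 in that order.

Op 1: fork(P0) -> P1. 4 ppages; refcounts: pp0:2 pp1:2 pp2:2 pp3:2
Op 2: read(P1, v2) -> 24. No state change.
Op 3: read(P0, v1) -> 29. No state change.
Op 4: read(P0, v3) -> 34. No state change.
Op 5: fork(P1) -> P2. 4 ppages; refcounts: pp0:3 pp1:3 pp2:3 pp3:3
Op 6: fork(P1) -> P3. 4 ppages; refcounts: pp0:4 pp1:4 pp2:4 pp3:4

Answer: 4 4 4 4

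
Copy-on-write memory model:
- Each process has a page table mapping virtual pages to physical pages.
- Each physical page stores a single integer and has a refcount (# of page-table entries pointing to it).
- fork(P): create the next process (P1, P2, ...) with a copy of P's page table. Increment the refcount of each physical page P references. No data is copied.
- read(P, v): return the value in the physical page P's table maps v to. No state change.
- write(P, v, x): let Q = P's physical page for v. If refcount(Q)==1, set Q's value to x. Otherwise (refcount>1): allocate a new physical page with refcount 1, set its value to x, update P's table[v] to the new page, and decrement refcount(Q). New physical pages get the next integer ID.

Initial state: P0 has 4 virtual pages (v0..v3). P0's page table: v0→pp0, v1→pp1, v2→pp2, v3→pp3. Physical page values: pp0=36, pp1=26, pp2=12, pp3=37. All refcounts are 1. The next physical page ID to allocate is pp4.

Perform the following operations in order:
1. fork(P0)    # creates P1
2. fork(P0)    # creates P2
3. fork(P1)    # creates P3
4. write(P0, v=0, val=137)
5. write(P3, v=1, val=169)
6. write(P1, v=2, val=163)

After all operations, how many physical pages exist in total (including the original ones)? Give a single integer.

Op 1: fork(P0) -> P1. 4 ppages; refcounts: pp0:2 pp1:2 pp2:2 pp3:2
Op 2: fork(P0) -> P2. 4 ppages; refcounts: pp0:3 pp1:3 pp2:3 pp3:3
Op 3: fork(P1) -> P3. 4 ppages; refcounts: pp0:4 pp1:4 pp2:4 pp3:4
Op 4: write(P0, v0, 137). refcount(pp0)=4>1 -> COPY to pp4. 5 ppages; refcounts: pp0:3 pp1:4 pp2:4 pp3:4 pp4:1
Op 5: write(P3, v1, 169). refcount(pp1)=4>1 -> COPY to pp5. 6 ppages; refcounts: pp0:3 pp1:3 pp2:4 pp3:4 pp4:1 pp5:1
Op 6: write(P1, v2, 163). refcount(pp2)=4>1 -> COPY to pp6. 7 ppages; refcounts: pp0:3 pp1:3 pp2:3 pp3:4 pp4:1 pp5:1 pp6:1

Answer: 7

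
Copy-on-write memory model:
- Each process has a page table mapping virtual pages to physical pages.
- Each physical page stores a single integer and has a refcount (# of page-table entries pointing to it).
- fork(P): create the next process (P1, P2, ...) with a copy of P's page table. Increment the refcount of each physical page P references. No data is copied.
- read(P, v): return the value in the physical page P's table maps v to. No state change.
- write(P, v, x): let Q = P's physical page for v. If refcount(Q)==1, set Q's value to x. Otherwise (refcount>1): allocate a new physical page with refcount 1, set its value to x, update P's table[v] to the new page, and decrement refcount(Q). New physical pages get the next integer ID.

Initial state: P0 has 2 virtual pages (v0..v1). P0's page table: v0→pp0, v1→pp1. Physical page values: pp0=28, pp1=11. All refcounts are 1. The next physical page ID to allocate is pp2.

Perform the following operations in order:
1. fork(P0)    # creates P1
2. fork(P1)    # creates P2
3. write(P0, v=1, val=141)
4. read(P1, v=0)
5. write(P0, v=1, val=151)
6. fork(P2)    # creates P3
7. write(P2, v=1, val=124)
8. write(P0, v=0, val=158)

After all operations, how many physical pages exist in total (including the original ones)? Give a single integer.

Answer: 5

Derivation:
Op 1: fork(P0) -> P1. 2 ppages; refcounts: pp0:2 pp1:2
Op 2: fork(P1) -> P2. 2 ppages; refcounts: pp0:3 pp1:3
Op 3: write(P0, v1, 141). refcount(pp1)=3>1 -> COPY to pp2. 3 ppages; refcounts: pp0:3 pp1:2 pp2:1
Op 4: read(P1, v0) -> 28. No state change.
Op 5: write(P0, v1, 151). refcount(pp2)=1 -> write in place. 3 ppages; refcounts: pp0:3 pp1:2 pp2:1
Op 6: fork(P2) -> P3. 3 ppages; refcounts: pp0:4 pp1:3 pp2:1
Op 7: write(P2, v1, 124). refcount(pp1)=3>1 -> COPY to pp3. 4 ppages; refcounts: pp0:4 pp1:2 pp2:1 pp3:1
Op 8: write(P0, v0, 158). refcount(pp0)=4>1 -> COPY to pp4. 5 ppages; refcounts: pp0:3 pp1:2 pp2:1 pp3:1 pp4:1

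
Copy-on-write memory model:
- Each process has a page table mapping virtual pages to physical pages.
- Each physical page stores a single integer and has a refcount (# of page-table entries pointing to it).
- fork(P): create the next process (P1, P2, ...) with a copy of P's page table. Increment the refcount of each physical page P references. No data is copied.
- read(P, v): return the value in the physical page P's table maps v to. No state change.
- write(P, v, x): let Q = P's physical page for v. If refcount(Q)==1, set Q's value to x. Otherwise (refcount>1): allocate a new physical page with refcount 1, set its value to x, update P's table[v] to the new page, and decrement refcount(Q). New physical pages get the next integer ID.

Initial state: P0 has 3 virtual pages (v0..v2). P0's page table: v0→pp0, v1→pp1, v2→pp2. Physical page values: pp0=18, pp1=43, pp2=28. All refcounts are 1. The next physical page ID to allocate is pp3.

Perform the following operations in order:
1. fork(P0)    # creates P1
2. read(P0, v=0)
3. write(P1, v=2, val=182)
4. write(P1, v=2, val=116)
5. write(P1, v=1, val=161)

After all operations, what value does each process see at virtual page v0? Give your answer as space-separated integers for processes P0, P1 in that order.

Answer: 18 18

Derivation:
Op 1: fork(P0) -> P1. 3 ppages; refcounts: pp0:2 pp1:2 pp2:2
Op 2: read(P0, v0) -> 18. No state change.
Op 3: write(P1, v2, 182). refcount(pp2)=2>1 -> COPY to pp3. 4 ppages; refcounts: pp0:2 pp1:2 pp2:1 pp3:1
Op 4: write(P1, v2, 116). refcount(pp3)=1 -> write in place. 4 ppages; refcounts: pp0:2 pp1:2 pp2:1 pp3:1
Op 5: write(P1, v1, 161). refcount(pp1)=2>1 -> COPY to pp4. 5 ppages; refcounts: pp0:2 pp1:1 pp2:1 pp3:1 pp4:1
P0: v0 -> pp0 = 18
P1: v0 -> pp0 = 18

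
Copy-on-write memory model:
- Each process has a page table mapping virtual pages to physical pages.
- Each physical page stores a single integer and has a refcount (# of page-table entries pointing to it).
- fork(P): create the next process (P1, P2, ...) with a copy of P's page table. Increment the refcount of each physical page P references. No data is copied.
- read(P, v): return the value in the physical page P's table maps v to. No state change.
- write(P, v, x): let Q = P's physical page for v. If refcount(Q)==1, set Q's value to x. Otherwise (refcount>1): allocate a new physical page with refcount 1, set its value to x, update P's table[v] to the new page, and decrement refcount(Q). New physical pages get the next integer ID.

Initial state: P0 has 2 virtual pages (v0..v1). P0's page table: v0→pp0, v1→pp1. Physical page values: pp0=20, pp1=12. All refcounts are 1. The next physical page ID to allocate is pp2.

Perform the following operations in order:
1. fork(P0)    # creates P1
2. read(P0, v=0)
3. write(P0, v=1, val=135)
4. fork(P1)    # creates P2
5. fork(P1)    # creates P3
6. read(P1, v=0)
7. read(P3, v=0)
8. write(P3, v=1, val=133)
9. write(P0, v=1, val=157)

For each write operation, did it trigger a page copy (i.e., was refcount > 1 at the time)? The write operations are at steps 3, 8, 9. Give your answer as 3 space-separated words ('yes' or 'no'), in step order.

Op 1: fork(P0) -> P1. 2 ppages; refcounts: pp0:2 pp1:2
Op 2: read(P0, v0) -> 20. No state change.
Op 3: write(P0, v1, 135). refcount(pp1)=2>1 -> COPY to pp2. 3 ppages; refcounts: pp0:2 pp1:1 pp2:1
Op 4: fork(P1) -> P2. 3 ppages; refcounts: pp0:3 pp1:2 pp2:1
Op 5: fork(P1) -> P3. 3 ppages; refcounts: pp0:4 pp1:3 pp2:1
Op 6: read(P1, v0) -> 20. No state change.
Op 7: read(P3, v0) -> 20. No state change.
Op 8: write(P3, v1, 133). refcount(pp1)=3>1 -> COPY to pp3. 4 ppages; refcounts: pp0:4 pp1:2 pp2:1 pp3:1
Op 9: write(P0, v1, 157). refcount(pp2)=1 -> write in place. 4 ppages; refcounts: pp0:4 pp1:2 pp2:1 pp3:1

yes yes no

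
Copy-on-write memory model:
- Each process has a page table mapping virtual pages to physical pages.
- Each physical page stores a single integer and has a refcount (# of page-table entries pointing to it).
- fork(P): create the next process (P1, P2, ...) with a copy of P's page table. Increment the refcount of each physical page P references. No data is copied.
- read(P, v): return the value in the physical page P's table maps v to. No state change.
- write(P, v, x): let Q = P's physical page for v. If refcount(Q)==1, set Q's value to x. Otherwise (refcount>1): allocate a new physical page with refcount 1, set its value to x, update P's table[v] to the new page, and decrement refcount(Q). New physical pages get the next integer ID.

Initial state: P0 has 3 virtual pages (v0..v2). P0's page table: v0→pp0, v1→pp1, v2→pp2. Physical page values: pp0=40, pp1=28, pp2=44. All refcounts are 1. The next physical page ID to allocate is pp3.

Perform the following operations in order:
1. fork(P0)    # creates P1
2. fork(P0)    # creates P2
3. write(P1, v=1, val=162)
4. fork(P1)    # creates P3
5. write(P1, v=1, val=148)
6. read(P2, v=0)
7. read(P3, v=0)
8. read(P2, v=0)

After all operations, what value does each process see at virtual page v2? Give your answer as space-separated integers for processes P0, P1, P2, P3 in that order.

Op 1: fork(P0) -> P1. 3 ppages; refcounts: pp0:2 pp1:2 pp2:2
Op 2: fork(P0) -> P2. 3 ppages; refcounts: pp0:3 pp1:3 pp2:3
Op 3: write(P1, v1, 162). refcount(pp1)=3>1 -> COPY to pp3. 4 ppages; refcounts: pp0:3 pp1:2 pp2:3 pp3:1
Op 4: fork(P1) -> P3. 4 ppages; refcounts: pp0:4 pp1:2 pp2:4 pp3:2
Op 5: write(P1, v1, 148). refcount(pp3)=2>1 -> COPY to pp4. 5 ppages; refcounts: pp0:4 pp1:2 pp2:4 pp3:1 pp4:1
Op 6: read(P2, v0) -> 40. No state change.
Op 7: read(P3, v0) -> 40. No state change.
Op 8: read(P2, v0) -> 40. No state change.
P0: v2 -> pp2 = 44
P1: v2 -> pp2 = 44
P2: v2 -> pp2 = 44
P3: v2 -> pp2 = 44

Answer: 44 44 44 44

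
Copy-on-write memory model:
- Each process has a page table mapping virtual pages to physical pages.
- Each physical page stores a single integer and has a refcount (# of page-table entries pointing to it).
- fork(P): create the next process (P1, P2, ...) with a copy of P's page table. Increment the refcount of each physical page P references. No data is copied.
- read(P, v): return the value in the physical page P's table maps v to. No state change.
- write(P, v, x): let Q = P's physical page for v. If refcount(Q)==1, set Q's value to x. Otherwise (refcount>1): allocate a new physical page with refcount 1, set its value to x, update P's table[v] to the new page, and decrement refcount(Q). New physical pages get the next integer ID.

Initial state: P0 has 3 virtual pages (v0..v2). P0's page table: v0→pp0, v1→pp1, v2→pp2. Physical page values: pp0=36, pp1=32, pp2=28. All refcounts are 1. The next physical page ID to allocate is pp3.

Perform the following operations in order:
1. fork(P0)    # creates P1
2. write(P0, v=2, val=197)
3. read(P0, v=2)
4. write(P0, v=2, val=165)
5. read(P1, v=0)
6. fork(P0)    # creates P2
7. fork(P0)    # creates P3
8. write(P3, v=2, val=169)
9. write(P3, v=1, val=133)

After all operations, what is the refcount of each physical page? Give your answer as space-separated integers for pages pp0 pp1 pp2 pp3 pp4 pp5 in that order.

Op 1: fork(P0) -> P1. 3 ppages; refcounts: pp0:2 pp1:2 pp2:2
Op 2: write(P0, v2, 197). refcount(pp2)=2>1 -> COPY to pp3. 4 ppages; refcounts: pp0:2 pp1:2 pp2:1 pp3:1
Op 3: read(P0, v2) -> 197. No state change.
Op 4: write(P0, v2, 165). refcount(pp3)=1 -> write in place. 4 ppages; refcounts: pp0:2 pp1:2 pp2:1 pp3:1
Op 5: read(P1, v0) -> 36. No state change.
Op 6: fork(P0) -> P2. 4 ppages; refcounts: pp0:3 pp1:3 pp2:1 pp3:2
Op 7: fork(P0) -> P3. 4 ppages; refcounts: pp0:4 pp1:4 pp2:1 pp3:3
Op 8: write(P3, v2, 169). refcount(pp3)=3>1 -> COPY to pp4. 5 ppages; refcounts: pp0:4 pp1:4 pp2:1 pp3:2 pp4:1
Op 9: write(P3, v1, 133). refcount(pp1)=4>1 -> COPY to pp5. 6 ppages; refcounts: pp0:4 pp1:3 pp2:1 pp3:2 pp4:1 pp5:1

Answer: 4 3 1 2 1 1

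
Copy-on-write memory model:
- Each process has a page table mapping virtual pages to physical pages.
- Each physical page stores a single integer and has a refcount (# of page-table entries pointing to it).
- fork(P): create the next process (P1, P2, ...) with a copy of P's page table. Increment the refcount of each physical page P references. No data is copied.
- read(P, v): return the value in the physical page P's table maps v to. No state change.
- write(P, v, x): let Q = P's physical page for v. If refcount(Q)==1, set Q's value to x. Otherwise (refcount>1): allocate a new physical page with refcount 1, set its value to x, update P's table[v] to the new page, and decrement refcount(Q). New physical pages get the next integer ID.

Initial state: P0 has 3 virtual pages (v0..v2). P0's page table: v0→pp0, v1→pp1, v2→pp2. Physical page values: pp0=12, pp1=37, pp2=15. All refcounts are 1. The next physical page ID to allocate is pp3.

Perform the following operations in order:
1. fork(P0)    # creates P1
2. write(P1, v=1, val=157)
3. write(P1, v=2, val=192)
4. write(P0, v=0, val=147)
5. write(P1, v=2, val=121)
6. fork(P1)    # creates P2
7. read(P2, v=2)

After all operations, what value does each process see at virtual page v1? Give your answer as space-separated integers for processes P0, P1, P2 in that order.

Answer: 37 157 157

Derivation:
Op 1: fork(P0) -> P1. 3 ppages; refcounts: pp0:2 pp1:2 pp2:2
Op 2: write(P1, v1, 157). refcount(pp1)=2>1 -> COPY to pp3. 4 ppages; refcounts: pp0:2 pp1:1 pp2:2 pp3:1
Op 3: write(P1, v2, 192). refcount(pp2)=2>1 -> COPY to pp4. 5 ppages; refcounts: pp0:2 pp1:1 pp2:1 pp3:1 pp4:1
Op 4: write(P0, v0, 147). refcount(pp0)=2>1 -> COPY to pp5. 6 ppages; refcounts: pp0:1 pp1:1 pp2:1 pp3:1 pp4:1 pp5:1
Op 5: write(P1, v2, 121). refcount(pp4)=1 -> write in place. 6 ppages; refcounts: pp0:1 pp1:1 pp2:1 pp3:1 pp4:1 pp5:1
Op 6: fork(P1) -> P2. 6 ppages; refcounts: pp0:2 pp1:1 pp2:1 pp3:2 pp4:2 pp5:1
Op 7: read(P2, v2) -> 121. No state change.
P0: v1 -> pp1 = 37
P1: v1 -> pp3 = 157
P2: v1 -> pp3 = 157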